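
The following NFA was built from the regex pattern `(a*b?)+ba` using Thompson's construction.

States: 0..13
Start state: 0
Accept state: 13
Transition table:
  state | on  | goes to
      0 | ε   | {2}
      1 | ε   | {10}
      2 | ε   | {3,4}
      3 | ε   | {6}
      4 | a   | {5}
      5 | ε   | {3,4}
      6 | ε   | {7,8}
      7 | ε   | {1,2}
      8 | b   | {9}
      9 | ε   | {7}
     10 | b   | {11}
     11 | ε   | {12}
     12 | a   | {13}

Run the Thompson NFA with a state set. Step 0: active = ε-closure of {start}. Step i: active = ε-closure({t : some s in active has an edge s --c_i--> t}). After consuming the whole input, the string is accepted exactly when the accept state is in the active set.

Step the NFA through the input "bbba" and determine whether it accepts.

Answer: ACCEPT

Steps:
start: ε-closure({0}) = {0,1,2,3,4,6,7,8,10}
'b' @ 1: {1,2,3,4,6,7,8,9,10,11,12}
'b' @ 2: {1,2,3,4,6,7,8,9,10,11,12}
'b' @ 3: {1,2,3,4,6,7,8,9,10,11,12}
'a' @ 4: {1,2,3,4,5,6,7,8,10,13}  (accept∈set)
end set {1,2,3,4,5,6,7,8,10,13} — state 13 in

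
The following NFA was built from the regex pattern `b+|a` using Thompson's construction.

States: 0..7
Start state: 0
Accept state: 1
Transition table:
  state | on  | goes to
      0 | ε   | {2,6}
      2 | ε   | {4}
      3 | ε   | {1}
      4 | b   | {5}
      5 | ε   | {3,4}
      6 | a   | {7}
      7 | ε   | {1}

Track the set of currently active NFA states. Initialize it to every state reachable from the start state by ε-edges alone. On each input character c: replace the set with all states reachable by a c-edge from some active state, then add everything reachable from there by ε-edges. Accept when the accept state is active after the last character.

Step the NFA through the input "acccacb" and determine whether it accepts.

S₀ = ε-closure({0}) = {0,2,4,6}
'a' @ 1: {1,7}  (accept∈set)
'c' @ 2: {}  — dead — no transitions
rest 'ccacb' ignored (set empty)
end set {} — state 1 not in

Answer: REJECT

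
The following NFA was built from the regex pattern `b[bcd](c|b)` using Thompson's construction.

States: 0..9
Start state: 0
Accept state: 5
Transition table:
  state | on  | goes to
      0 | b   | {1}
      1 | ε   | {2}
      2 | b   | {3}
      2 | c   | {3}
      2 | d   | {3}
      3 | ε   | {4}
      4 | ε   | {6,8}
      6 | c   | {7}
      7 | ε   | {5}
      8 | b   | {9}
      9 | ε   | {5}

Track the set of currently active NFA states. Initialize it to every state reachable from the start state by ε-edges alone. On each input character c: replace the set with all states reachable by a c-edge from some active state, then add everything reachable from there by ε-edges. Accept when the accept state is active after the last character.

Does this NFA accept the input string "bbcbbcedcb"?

Answer: REJECT

Trace:
initial (ε-close {0}): {0}
'b' @ 1: {1,2}
'b' @ 2: {3,4,6,8}
'c' @ 3: {5,7}  [accepting]
'b' @ 4: {}  — dead — no transitions
rest 'bcedcb' ignored (set empty)
final: {}; accept 5 not in set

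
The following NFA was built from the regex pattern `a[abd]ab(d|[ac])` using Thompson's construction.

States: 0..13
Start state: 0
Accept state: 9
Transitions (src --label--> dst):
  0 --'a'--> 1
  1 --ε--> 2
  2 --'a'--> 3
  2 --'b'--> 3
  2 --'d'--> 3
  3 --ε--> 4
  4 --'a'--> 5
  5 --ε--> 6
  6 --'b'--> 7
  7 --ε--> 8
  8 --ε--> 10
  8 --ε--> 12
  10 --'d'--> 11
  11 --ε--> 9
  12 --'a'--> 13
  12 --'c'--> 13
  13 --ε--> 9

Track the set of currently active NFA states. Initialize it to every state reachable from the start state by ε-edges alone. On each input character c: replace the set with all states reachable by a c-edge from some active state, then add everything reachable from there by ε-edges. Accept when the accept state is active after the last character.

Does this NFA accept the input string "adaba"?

start: ε-closure({0}) = {0}
'a' @ 1: {1,2}
'd' @ 2: {3,4}
'a' @ 3: {5,6}
'b' @ 4: {7,8,10,12}
'a' @ 5: {9,13}  ✓accept
final: {9,13}; accept 9 in set

Answer: ACCEPT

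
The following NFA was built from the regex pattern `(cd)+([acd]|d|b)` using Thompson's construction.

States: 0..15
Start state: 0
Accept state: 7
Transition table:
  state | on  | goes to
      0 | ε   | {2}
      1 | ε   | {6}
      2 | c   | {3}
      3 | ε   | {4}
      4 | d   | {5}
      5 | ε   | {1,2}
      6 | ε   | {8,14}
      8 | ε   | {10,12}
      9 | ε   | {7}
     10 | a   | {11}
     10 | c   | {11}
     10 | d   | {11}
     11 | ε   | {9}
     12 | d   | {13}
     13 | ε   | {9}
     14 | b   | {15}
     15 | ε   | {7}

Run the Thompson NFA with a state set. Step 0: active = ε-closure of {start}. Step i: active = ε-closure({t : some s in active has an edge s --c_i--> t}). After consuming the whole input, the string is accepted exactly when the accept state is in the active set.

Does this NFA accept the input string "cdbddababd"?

Answer: REJECT

Steps:
start: ε-closure({0}) = {0,2}
'c' @ 1: {3,4}
'd' @ 2: {1,2,5,6,8,10,12,14}
'b' @ 3: {7,15}  [accepting]
'd' @ 4: {}  — dead — no transitions
rest 'dababd' ignored (set empty)
final: {}; accept 7 not in set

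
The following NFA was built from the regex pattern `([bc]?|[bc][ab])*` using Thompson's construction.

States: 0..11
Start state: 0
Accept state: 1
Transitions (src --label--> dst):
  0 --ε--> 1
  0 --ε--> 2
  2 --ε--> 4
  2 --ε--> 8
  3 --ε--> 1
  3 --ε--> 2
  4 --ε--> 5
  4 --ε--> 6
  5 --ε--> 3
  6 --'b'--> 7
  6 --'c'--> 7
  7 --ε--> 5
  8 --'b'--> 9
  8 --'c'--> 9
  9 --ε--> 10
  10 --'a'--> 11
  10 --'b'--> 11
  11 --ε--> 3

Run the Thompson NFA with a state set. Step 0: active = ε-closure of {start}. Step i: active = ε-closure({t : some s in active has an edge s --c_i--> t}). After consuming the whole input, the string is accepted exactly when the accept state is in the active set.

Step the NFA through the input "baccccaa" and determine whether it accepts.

initial (ε-close {0}): {0,1,2,3,4,5,6,8}
'b' @ 1: {1,2,3,4,5,6,7,8,9,10}  (accept∈set)
'a' @ 2: {1,2,3,4,5,6,8,11}  (accept∈set)
'c' @ 3: {1,2,3,4,5,6,7,8,9,10}  (accept∈set)
'c' @ 4: {1,2,3,4,5,6,7,8,9,10}  (accept∈set)
'c' @ 5: {1,2,3,4,5,6,7,8,9,10}  (accept∈set)
'c' @ 6: {1,2,3,4,5,6,7,8,9,10}  (accept∈set)
'a' @ 7: {1,2,3,4,5,6,8,11}  (accept∈set)
'a' @ 8: {}  — dead — no transitions
after full input: {}  (accept=1 not in)

Answer: REJECT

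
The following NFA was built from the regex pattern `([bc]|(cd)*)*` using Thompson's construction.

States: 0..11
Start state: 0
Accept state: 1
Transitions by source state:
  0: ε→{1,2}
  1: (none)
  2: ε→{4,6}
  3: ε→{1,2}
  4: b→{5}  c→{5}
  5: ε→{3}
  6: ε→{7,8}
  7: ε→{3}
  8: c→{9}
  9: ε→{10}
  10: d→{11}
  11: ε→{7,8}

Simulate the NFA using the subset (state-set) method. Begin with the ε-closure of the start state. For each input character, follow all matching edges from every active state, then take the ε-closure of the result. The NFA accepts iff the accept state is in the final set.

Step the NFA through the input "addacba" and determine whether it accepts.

initial (ε-close {0}): {0,1,2,3,4,6,7,8}
'a' @ 1: {}  — state set empty
rest 'ddacba' ignored (set empty)
after full input: {}  (accept=1 not in)

Answer: REJECT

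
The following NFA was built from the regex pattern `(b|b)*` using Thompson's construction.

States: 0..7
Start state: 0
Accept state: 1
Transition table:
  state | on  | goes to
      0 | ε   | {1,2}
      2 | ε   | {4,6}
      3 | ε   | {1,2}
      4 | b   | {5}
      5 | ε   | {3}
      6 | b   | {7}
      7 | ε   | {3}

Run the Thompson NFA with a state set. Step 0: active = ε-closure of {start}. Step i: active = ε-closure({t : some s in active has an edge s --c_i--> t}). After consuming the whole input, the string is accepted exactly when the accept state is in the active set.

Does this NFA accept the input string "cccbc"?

start: ε-closure({0}) = {0,1,2,4,6}
'c' @ 1: {}  — state set empty
rest 'ccbc' ignored (set empty)
after full input: {}  (accept=1 not in)

Answer: REJECT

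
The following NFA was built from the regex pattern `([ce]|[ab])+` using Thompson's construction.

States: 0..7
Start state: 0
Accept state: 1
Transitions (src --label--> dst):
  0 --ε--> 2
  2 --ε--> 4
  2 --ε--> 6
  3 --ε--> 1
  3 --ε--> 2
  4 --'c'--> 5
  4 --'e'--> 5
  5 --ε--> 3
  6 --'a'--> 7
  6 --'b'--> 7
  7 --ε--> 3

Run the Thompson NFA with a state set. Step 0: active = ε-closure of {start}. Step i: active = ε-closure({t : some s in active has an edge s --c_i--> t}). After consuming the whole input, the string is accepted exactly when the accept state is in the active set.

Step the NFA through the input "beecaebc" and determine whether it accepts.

S₀ = ε-closure({0}) = {0,2,4,6}
'b' @ 1: {1,2,3,4,6,7}  ✓accept
'e' @ 2: {1,2,3,4,5,6}  ✓accept
'e' @ 3: {1,2,3,4,5,6}  ✓accept
'c' @ 4: {1,2,3,4,5,6}  ✓accept
'a' @ 5: {1,2,3,4,6,7}  ✓accept
'e' @ 6: {1,2,3,4,5,6}  ✓accept
'b' @ 7: {1,2,3,4,6,7}  ✓accept
'c' @ 8: {1,2,3,4,5,6}  ✓accept
final: {1,2,3,4,5,6}; accept 1 in set

Answer: ACCEPT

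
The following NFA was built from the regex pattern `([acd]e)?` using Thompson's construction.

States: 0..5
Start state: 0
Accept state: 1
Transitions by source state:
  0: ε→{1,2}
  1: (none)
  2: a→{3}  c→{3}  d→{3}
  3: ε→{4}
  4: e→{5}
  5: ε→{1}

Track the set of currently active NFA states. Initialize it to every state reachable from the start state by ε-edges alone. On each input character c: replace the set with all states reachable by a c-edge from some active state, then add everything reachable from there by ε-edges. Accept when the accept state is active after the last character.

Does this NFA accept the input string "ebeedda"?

Answer: REJECT

Trace:
start: ε-closure({0}) = {0,1,2}
'e' @ 1: {}  — dead — no transitions
rest 'beedda' ignored (set empty)
end set {} — state 1 not in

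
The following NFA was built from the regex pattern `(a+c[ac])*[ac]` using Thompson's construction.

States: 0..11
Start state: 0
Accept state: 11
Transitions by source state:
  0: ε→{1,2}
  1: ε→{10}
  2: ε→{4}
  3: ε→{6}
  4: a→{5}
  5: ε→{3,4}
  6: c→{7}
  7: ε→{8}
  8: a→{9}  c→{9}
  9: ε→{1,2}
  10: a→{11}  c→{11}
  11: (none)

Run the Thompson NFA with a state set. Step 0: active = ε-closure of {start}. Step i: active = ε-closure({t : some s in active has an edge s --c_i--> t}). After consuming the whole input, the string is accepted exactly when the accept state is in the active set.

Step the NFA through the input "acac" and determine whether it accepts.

S₀ = ε-closure({0}) = {0,1,2,4,10}
'a' @ 1: {3,4,5,6,11}  [accepting]
'c' @ 2: {7,8}
'a' @ 3: {1,2,4,9,10}
'c' @ 4: {11}  [accepting]
final: {11}; accept 11 in set

Answer: ACCEPT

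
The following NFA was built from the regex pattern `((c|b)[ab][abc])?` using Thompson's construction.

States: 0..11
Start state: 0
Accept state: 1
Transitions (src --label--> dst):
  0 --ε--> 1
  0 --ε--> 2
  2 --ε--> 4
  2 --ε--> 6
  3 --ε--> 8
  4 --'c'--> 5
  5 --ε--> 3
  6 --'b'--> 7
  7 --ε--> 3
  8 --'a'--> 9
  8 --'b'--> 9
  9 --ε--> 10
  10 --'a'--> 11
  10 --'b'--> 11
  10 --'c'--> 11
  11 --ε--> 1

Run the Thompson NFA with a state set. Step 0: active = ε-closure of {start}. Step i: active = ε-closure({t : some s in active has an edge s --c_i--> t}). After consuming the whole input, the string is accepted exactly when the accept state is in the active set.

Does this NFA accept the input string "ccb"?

S₀ = ε-closure({0}) = {0,1,2,4,6}
'c' @ 1: {3,5,8}
'c' @ 2: {}  — dead — no transitions
rest 'b' ignored (set empty)
after full input: {}  (accept=1 not in)

Answer: REJECT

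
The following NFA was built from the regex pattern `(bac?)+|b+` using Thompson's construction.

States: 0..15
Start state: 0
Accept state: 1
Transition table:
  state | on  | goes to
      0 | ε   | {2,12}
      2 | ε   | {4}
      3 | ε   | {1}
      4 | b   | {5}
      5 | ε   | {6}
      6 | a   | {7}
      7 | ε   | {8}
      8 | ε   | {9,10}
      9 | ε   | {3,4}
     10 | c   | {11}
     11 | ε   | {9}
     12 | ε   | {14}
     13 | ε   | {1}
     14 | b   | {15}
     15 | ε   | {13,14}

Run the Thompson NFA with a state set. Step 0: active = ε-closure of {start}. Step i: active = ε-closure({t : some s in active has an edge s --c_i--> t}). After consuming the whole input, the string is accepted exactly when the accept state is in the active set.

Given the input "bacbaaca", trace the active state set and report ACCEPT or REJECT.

S₀ = ε-closure({0}) = {0,2,4,12,14}
'b' @ 1: {1,5,6,13,14,15}  [accepting]
'a' @ 2: {1,3,4,7,8,9,10}  [accepting]
'c' @ 3: {1,3,4,9,11}  [accepting]
'b' @ 4: {5,6}
'a' @ 5: {1,3,4,7,8,9,10}  [accepting]
'a' @ 6: {}  — dead — no transitions
rest 'ca' ignored (set empty)
after full input: {}  (accept=1 not in)

Answer: REJECT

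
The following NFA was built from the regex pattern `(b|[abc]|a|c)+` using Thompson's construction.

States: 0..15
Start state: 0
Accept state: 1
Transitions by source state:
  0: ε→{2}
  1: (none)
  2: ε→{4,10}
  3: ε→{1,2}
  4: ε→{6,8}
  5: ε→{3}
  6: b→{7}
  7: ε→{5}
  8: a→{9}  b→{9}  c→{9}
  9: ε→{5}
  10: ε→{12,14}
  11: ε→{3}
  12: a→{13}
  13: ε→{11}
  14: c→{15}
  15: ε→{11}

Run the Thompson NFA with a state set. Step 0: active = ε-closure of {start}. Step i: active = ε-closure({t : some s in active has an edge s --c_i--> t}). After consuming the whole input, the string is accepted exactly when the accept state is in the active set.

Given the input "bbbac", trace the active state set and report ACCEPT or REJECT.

start: ε-closure({0}) = {0,2,4,6,8,10,12,14}
'b' @ 1: {1,2,3,4,5,6,7,8,9,10,12,14}  [accepting]
'b' @ 2: {1,2,3,4,5,6,7,8,9,10,12,14}  [accepting]
'b' @ 3: {1,2,3,4,5,6,7,8,9,10,12,14}  [accepting]
'a' @ 4: {1,2,3,4,5,6,8,9,10,11,12,13,14}  [accepting]
'c' @ 5: {1,2,3,4,5,6,8,9,10,11,12,14,15}  [accepting]
end set {1,2,3,4,5,6,8,9,10,11,12,14,15} — state 1 in

Answer: ACCEPT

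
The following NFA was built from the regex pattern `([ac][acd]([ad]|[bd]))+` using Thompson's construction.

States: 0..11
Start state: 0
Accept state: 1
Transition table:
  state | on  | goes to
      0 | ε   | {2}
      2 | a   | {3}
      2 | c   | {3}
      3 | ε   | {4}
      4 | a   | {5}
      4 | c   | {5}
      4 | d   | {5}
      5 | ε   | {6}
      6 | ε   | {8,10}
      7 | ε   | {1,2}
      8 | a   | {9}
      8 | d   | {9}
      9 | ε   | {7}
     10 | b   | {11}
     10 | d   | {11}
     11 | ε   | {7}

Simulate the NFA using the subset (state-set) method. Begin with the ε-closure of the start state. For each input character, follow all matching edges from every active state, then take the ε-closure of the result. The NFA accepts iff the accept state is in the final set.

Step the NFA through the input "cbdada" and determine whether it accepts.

S₀ = ε-closure({0}) = {0,2}
'c' @ 1: {3,4}
'b' @ 2: {}  — no active states
rest 'dada' ignored (set empty)
final: {}; accept 1 not in set

Answer: REJECT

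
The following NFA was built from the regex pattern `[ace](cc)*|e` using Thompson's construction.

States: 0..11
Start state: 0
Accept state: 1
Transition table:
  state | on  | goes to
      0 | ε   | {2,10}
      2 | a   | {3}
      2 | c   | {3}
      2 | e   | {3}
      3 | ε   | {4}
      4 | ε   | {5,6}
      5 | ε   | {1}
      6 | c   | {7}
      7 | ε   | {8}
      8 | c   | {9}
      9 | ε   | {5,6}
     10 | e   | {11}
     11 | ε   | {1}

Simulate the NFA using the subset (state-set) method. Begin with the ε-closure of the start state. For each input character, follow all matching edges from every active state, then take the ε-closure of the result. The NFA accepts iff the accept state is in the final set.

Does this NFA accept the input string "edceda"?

S₀ = ε-closure({0}) = {0,2,10}
'e' @ 1: {1,3,4,5,6,11}  [accepting]
'd' @ 2: {}  — state set empty
rest 'ceda' ignored (set empty)
final: {}; accept 1 not in set

Answer: REJECT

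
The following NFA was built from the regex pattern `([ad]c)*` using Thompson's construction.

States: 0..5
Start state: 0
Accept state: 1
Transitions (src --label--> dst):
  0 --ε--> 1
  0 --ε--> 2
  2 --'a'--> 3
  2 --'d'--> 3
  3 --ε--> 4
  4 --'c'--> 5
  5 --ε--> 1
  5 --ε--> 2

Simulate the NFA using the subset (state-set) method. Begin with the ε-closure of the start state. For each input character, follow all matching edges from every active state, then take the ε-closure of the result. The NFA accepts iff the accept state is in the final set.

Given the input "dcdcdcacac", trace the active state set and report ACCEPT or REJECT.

Answer: ACCEPT

Derivation:
initial (ε-close {0}): {0,1,2}
'd' @ 1: {3,4}
'c' @ 2: {1,2,5}  [accepting]
'd' @ 3: {3,4}
'c' @ 4: {1,2,5}  [accepting]
'd' @ 5: {3,4}
'c' @ 6: {1,2,5}  [accepting]
'a' @ 7: {3,4}
'c' @ 8: {1,2,5}  [accepting]
'a' @ 9: {3,4}
'c' @ 10: {1,2,5}  [accepting]
end set {1,2,5} — state 1 in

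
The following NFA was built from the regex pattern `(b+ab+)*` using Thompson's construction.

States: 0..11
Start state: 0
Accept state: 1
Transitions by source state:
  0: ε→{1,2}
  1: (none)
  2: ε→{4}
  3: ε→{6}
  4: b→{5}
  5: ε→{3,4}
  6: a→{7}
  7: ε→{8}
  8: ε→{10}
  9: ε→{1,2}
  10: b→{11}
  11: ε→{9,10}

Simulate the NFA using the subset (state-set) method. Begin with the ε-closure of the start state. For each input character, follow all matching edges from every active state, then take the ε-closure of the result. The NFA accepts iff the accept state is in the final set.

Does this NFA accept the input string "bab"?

start: ε-closure({0}) = {0,1,2,4}
'b' @ 1: {3,4,5,6}
'a' @ 2: {7,8,10}
'b' @ 3: {1,2,4,9,10,11}  (accept∈set)
after full input: {1,2,4,9,10,11}  (accept=1 in)

Answer: ACCEPT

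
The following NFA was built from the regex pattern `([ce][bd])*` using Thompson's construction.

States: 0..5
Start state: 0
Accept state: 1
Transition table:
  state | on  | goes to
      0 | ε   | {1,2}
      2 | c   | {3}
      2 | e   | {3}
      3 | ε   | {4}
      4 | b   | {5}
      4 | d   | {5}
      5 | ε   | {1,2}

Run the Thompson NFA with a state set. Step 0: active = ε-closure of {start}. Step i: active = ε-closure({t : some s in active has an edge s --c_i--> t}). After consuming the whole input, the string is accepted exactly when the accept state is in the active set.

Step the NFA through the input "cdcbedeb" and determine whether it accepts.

start: ε-closure({0}) = {0,1,2}
'c' @ 1: {3,4}
'd' @ 2: {1,2,5}  [accepting]
'c' @ 3: {3,4}
'b' @ 4: {1,2,5}  [accepting]
'e' @ 5: {3,4}
'd' @ 6: {1,2,5}  [accepting]
'e' @ 7: {3,4}
'b' @ 8: {1,2,5}  [accepting]
end set {1,2,5} — state 1 in

Answer: ACCEPT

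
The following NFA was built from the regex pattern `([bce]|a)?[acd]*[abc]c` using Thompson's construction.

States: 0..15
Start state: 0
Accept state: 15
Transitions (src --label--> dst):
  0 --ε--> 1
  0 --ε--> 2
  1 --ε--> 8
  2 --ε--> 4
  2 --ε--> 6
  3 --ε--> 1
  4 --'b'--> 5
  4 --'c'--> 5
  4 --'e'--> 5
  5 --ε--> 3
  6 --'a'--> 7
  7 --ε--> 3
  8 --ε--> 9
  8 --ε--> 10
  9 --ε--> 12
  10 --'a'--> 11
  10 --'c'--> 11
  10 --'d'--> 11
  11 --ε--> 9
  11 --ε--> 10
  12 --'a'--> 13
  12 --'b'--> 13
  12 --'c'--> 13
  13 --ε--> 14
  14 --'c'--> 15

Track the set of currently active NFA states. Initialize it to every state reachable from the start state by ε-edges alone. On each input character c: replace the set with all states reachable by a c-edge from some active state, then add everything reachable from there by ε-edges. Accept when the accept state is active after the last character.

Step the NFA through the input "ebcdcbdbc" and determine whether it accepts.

S₀ = ε-closure({0}) = {0,1,2,4,6,8,9,10,12}
'e' @ 1: {1,3,5,8,9,10,12}
'b' @ 2: {13,14}
'c' @ 3: {15}  (accept∈set)
'd' @ 4: {}  — state set empty
rest 'cbdbc' ignored (set empty)
end set {} — state 15 not in

Answer: REJECT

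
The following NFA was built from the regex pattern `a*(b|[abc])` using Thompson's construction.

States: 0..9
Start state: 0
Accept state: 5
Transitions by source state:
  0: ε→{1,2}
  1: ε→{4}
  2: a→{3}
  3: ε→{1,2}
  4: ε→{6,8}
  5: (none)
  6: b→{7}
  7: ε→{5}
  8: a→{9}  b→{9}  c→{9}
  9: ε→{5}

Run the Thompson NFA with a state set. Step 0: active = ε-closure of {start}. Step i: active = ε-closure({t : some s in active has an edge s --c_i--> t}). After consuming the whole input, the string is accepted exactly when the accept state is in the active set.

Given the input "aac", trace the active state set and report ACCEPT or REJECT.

S₀ = ε-closure({0}) = {0,1,2,4,6,8}
'a' @ 1: {1,2,3,4,5,6,8,9}  ✓accept
'a' @ 2: {1,2,3,4,5,6,8,9}  ✓accept
'c' @ 3: {5,9}  ✓accept
after full input: {5,9}  (accept=5 in)

Answer: ACCEPT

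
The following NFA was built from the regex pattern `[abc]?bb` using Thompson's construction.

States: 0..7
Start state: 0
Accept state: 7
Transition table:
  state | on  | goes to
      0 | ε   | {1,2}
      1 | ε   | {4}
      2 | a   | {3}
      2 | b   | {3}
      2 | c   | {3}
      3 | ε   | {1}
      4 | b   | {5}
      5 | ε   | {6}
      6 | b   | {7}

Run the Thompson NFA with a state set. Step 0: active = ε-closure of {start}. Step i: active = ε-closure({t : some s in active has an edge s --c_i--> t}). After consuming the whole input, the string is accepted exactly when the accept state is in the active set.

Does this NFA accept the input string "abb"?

Answer: ACCEPT

Derivation:
start: ε-closure({0}) = {0,1,2,4}
'a' @ 1: {1,3,4}
'b' @ 2: {5,6}
'b' @ 3: {7}  (accept∈set)
end set {7} — state 7 in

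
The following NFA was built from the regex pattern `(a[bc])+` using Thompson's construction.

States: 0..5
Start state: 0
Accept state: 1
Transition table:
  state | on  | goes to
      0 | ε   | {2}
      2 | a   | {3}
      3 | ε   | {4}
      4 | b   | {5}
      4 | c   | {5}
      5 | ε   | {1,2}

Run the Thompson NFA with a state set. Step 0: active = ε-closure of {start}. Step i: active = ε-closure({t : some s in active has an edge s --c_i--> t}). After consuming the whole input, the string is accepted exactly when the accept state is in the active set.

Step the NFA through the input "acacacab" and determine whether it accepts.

Answer: ACCEPT

Trace:
start: ε-closure({0}) = {0,2}
'a' @ 1: {3,4}
'c' @ 2: {1,2,5}  ✓accept
'a' @ 3: {3,4}
'c' @ 4: {1,2,5}  ✓accept
'a' @ 5: {3,4}
'c' @ 6: {1,2,5}  ✓accept
'a' @ 7: {3,4}
'b' @ 8: {1,2,5}  ✓accept
end set {1,2,5} — state 1 in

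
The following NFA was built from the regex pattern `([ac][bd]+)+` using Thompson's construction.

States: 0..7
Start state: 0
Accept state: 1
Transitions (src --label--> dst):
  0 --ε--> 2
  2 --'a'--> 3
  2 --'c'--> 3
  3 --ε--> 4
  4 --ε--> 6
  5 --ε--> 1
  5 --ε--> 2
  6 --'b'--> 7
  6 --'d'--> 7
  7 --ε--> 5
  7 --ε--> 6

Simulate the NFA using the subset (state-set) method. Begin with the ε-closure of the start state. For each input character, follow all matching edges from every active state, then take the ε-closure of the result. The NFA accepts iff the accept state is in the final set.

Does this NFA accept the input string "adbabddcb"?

start: ε-closure({0}) = {0,2}
'a' @ 1: {3,4,6}
'd' @ 2: {1,2,5,6,7}  (accept∈set)
'b' @ 3: {1,2,5,6,7}  (accept∈set)
'a' @ 4: {3,4,6}
'b' @ 5: {1,2,5,6,7}  (accept∈set)
'd' @ 6: {1,2,5,6,7}  (accept∈set)
'd' @ 7: {1,2,5,6,7}  (accept∈set)
'c' @ 8: {3,4,6}
'b' @ 9: {1,2,5,6,7}  (accept∈set)
after full input: {1,2,5,6,7}  (accept=1 in)

Answer: ACCEPT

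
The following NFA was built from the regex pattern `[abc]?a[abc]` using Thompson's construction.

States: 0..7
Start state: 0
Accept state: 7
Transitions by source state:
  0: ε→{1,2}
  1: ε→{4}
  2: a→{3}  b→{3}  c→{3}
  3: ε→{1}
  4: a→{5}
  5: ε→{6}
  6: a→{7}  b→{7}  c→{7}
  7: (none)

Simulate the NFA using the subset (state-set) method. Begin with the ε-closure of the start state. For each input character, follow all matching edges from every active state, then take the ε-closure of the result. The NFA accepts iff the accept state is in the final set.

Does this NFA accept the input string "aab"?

S₀ = ε-closure({0}) = {0,1,2,4}
'a' @ 1: {1,3,4,5,6}
'a' @ 2: {5,6,7}  (accept∈set)
'b' @ 3: {7}  (accept∈set)
end set {7} — state 7 in

Answer: ACCEPT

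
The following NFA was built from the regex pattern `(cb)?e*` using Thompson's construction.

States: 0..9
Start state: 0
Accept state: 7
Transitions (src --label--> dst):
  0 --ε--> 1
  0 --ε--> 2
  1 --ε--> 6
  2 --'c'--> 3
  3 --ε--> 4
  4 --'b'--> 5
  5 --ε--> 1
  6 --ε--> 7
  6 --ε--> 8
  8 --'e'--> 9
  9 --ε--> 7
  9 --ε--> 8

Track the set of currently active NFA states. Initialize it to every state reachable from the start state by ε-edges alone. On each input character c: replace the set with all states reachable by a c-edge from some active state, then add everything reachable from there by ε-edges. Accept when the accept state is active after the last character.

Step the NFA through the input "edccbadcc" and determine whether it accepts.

Answer: REJECT

Derivation:
S₀ = ε-closure({0}) = {0,1,2,6,7,8}
'e' @ 1: {7,8,9}  ✓accept
'd' @ 2: {}  — no active states
rest 'ccbadcc' ignored (set empty)
after full input: {}  (accept=7 not in)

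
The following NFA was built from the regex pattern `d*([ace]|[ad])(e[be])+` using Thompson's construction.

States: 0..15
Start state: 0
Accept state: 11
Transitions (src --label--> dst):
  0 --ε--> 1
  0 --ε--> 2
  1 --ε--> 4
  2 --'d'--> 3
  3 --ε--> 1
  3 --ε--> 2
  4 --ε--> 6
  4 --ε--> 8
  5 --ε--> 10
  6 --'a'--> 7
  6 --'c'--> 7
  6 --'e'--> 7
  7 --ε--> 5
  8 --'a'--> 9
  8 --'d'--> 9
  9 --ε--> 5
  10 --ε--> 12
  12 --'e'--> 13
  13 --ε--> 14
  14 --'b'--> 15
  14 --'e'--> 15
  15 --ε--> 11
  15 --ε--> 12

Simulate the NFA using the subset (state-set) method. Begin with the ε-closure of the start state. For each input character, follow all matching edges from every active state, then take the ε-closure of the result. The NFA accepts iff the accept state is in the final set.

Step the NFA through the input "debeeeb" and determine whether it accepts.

S₀ = ε-closure({0}) = {0,1,2,4,6,8}
'd' @ 1: {1,2,3,4,5,6,8,9,10,12}
'e' @ 2: {5,7,10,12,13,14}
'b' @ 3: {11,12,15}  (accept∈set)
'e' @ 4: {13,14}
'e' @ 5: {11,12,15}  (accept∈set)
'e' @ 6: {13,14}
'b' @ 7: {11,12,15}  (accept∈set)
after full input: {11,12,15}  (accept=11 in)

Answer: ACCEPT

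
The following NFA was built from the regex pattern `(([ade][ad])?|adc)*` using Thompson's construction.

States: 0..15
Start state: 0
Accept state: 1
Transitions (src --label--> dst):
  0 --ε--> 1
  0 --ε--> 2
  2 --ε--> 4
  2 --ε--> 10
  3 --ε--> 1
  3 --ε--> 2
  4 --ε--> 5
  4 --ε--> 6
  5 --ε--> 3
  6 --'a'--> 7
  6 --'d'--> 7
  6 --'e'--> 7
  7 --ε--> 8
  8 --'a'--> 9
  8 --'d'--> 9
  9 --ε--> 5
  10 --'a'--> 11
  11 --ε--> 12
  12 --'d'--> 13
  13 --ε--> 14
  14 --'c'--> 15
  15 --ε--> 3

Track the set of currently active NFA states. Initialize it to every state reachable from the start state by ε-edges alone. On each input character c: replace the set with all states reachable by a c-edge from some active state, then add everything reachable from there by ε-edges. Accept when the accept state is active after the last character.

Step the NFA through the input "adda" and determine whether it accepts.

start: ε-closure({0}) = {0,1,2,3,4,5,6,10}
'a' @ 1: {7,8,11,12}
'd' @ 2: {1,2,3,4,5,6,9,10,13,14}  (accept∈set)
'd' @ 3: {7,8}
'a' @ 4: {1,2,3,4,5,6,9,10}  (accept∈set)
final: {1,2,3,4,5,6,9,10}; accept 1 in set

Answer: ACCEPT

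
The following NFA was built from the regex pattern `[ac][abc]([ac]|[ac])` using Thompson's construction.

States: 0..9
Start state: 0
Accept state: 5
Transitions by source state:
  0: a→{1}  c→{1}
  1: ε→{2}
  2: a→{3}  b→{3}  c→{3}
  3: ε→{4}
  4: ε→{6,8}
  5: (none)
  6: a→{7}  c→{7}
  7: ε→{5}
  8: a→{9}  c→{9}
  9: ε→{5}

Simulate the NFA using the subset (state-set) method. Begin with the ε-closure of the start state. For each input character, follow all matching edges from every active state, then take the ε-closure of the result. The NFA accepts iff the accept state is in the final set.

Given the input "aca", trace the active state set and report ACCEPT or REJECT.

start: ε-closure({0}) = {0}
'a' @ 1: {1,2}
'c' @ 2: {3,4,6,8}
'a' @ 3: {5,7,9}  [accepting]
end set {5,7,9} — state 5 in

Answer: ACCEPT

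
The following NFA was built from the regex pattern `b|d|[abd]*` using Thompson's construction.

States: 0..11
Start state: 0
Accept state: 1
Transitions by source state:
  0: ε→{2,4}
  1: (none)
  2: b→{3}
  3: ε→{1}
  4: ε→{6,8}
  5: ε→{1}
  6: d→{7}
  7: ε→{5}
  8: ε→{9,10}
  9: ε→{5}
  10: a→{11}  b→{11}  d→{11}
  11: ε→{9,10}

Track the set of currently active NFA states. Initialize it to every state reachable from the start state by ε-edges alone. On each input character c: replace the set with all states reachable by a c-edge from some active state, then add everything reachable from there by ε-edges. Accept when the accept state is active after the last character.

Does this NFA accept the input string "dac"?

start: ε-closure({0}) = {0,1,2,4,5,6,8,9,10}
'd' @ 1: {1,5,7,9,10,11}  (accept∈set)
'a' @ 2: {1,5,9,10,11}  (accept∈set)
'c' @ 3: {}  — dead — no transitions
end set {} — state 1 not in

Answer: REJECT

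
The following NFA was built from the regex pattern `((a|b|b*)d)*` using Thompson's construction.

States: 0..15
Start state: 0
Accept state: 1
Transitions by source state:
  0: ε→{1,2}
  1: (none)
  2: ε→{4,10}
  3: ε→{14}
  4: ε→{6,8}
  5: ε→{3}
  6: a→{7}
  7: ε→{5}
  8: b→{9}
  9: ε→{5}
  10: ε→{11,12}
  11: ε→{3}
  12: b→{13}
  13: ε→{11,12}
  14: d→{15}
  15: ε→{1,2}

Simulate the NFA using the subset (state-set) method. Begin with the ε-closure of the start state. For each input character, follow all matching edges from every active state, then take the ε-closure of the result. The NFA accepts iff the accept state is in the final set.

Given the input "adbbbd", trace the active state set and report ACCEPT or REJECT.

start: ε-closure({0}) = {0,1,2,3,4,6,8,10,11,12,14}
'a' @ 1: {3,5,7,14}
'd' @ 2: {1,2,3,4,6,8,10,11,12,14,15}  ✓accept
'b' @ 3: {3,5,9,11,12,13,14}
'b' @ 4: {3,11,12,13,14}
'b' @ 5: {3,11,12,13,14}
'd' @ 6: {1,2,3,4,6,8,10,11,12,14,15}  ✓accept
after full input: {1,2,3,4,6,8,10,11,12,14,15}  (accept=1 in)

Answer: ACCEPT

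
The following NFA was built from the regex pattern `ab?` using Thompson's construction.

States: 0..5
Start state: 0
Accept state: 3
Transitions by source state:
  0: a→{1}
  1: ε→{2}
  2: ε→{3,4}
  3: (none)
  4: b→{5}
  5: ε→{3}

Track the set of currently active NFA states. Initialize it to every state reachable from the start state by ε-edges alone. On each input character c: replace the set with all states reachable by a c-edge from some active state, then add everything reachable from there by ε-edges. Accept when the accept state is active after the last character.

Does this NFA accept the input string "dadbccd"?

start: ε-closure({0}) = {0}
'd' @ 1: {}  — no active states
rest 'adbccd' ignored (set empty)
end set {} — state 3 not in

Answer: REJECT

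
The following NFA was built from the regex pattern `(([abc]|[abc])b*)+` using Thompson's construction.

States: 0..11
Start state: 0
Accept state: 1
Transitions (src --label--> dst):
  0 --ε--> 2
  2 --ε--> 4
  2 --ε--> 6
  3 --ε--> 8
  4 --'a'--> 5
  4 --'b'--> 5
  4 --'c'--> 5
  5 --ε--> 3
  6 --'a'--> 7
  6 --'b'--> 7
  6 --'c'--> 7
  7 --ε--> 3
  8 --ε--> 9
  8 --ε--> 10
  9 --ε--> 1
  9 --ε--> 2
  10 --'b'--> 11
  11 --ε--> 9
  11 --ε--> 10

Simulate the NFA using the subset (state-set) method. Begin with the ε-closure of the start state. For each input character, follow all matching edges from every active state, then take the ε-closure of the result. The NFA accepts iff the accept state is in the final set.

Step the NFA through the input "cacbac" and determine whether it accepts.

S₀ = ε-closure({0}) = {0,2,4,6}
'c' @ 1: {1,2,3,4,5,6,7,8,9,10}  (accept∈set)
'a' @ 2: {1,2,3,4,5,6,7,8,9,10}  (accept∈set)
'c' @ 3: {1,2,3,4,5,6,7,8,9,10}  (accept∈set)
'b' @ 4: {1,2,3,4,5,6,7,8,9,10,11}  (accept∈set)
'a' @ 5: {1,2,3,4,5,6,7,8,9,10}  (accept∈set)
'c' @ 6: {1,2,3,4,5,6,7,8,9,10}  (accept∈set)
after full input: {1,2,3,4,5,6,7,8,9,10}  (accept=1 in)

Answer: ACCEPT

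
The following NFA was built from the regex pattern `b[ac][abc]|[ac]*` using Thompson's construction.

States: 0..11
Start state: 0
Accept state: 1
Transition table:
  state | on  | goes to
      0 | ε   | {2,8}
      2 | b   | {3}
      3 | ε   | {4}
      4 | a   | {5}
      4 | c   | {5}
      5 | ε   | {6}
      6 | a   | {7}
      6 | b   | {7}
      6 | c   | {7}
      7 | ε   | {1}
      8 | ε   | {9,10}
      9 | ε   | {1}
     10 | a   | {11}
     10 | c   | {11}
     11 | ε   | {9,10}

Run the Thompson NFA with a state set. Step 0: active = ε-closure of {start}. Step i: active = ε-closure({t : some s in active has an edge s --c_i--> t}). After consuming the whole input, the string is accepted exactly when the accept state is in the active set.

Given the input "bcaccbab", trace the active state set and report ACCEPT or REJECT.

S₀ = ε-closure({0}) = {0,1,2,8,9,10}
'b' @ 1: {3,4}
'c' @ 2: {5,6}
'a' @ 3: {1,7}  [accepting]
'c' @ 4: {}  — state set empty
rest 'cbab' ignored (set empty)
final: {}; accept 1 not in set

Answer: REJECT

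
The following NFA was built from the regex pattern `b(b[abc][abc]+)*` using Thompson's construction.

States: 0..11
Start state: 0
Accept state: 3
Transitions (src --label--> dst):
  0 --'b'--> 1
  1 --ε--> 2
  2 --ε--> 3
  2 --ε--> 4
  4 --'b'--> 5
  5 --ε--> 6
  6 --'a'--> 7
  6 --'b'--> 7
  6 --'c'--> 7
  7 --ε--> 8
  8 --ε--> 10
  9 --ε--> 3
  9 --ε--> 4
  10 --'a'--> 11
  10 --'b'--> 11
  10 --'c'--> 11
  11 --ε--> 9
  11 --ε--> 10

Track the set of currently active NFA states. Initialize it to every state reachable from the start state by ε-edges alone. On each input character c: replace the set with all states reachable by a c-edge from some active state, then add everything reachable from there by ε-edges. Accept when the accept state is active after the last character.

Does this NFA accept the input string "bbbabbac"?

Answer: ACCEPT

Derivation:
start: ε-closure({0}) = {0}
'b' @ 1: {1,2,3,4}  ✓accept
'b' @ 2: {5,6}
'b' @ 3: {7,8,10}
'a' @ 4: {3,4,9,10,11}  ✓accept
'b' @ 5: {3,4,5,6,9,10,11}  ✓accept
'b' @ 6: {3,4,5,6,7,8,9,10,11}  ✓accept
'a' @ 7: {3,4,7,8,9,10,11}  ✓accept
'c' @ 8: {3,4,9,10,11}  ✓accept
final: {3,4,9,10,11}; accept 3 in set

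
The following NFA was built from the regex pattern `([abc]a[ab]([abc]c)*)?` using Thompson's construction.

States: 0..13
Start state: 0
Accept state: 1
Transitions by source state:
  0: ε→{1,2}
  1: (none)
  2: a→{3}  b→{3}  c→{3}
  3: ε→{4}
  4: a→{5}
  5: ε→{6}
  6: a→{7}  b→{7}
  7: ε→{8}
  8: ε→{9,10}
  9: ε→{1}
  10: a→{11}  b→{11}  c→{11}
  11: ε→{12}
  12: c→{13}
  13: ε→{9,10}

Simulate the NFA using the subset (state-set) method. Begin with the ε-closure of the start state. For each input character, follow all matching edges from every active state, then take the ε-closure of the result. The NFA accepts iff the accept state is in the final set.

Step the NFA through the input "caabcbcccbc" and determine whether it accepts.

Answer: ACCEPT

Steps:
S₀ = ε-closure({0}) = {0,1,2}
'c' @ 1: {3,4}
'a' @ 2: {5,6}
'a' @ 3: {1,7,8,9,10}  [accepting]
'b' @ 4: {11,12}
'c' @ 5: {1,9,10,13}  [accepting]
'b' @ 6: {11,12}
'c' @ 7: {1,9,10,13}  [accepting]
'c' @ 8: {11,12}
'c' @ 9: {1,9,10,13}  [accepting]
'b' @ 10: {11,12}
'c' @ 11: {1,9,10,13}  [accepting]
after full input: {1,9,10,13}  (accept=1 in)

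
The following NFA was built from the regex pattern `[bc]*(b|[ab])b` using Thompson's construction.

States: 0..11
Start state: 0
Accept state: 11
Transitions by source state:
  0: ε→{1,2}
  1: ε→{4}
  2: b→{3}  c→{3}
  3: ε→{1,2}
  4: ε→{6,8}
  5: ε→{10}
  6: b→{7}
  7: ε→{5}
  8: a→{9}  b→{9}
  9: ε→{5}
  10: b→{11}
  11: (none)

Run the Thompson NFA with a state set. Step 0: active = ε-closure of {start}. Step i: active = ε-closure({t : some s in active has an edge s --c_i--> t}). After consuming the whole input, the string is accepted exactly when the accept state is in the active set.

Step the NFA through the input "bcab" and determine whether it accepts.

Answer: ACCEPT

Derivation:
start: ε-closure({0}) = {0,1,2,4,6,8}
'b' @ 1: {1,2,3,4,5,6,7,8,9,10}
'c' @ 2: {1,2,3,4,6,8}
'a' @ 3: {5,9,10}
'b' @ 4: {11}  [accepting]
end set {11} — state 11 in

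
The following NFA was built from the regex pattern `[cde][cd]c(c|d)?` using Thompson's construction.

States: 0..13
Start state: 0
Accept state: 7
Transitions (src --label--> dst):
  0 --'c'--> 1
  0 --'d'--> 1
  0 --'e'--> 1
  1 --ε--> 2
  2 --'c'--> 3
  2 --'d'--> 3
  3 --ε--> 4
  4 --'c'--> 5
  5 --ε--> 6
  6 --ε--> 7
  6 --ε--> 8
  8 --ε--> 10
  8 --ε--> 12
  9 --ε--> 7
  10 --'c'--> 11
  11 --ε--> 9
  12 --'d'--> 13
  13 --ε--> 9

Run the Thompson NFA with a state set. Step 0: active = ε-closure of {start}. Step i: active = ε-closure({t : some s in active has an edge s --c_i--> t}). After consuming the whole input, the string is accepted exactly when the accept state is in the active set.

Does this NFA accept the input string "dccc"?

start: ε-closure({0}) = {0}
'd' @ 1: {1,2}
'c' @ 2: {3,4}
'c' @ 3: {5,6,7,8,10,12}  [accepting]
'c' @ 4: {7,9,11}  [accepting]
after full input: {7,9,11}  (accept=7 in)

Answer: ACCEPT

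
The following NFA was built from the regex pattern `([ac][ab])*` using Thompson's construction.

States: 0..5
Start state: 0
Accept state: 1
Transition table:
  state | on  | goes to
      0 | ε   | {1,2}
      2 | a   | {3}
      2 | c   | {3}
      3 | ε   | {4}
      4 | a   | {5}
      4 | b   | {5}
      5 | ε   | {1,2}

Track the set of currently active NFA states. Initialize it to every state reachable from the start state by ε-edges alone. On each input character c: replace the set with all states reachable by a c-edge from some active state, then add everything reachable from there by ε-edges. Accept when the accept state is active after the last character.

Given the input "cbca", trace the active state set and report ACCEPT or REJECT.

S₀ = ε-closure({0}) = {0,1,2}
'c' @ 1: {3,4}
'b' @ 2: {1,2,5}  ✓accept
'c' @ 3: {3,4}
'a' @ 4: {1,2,5}  ✓accept
end set {1,2,5} — state 1 in

Answer: ACCEPT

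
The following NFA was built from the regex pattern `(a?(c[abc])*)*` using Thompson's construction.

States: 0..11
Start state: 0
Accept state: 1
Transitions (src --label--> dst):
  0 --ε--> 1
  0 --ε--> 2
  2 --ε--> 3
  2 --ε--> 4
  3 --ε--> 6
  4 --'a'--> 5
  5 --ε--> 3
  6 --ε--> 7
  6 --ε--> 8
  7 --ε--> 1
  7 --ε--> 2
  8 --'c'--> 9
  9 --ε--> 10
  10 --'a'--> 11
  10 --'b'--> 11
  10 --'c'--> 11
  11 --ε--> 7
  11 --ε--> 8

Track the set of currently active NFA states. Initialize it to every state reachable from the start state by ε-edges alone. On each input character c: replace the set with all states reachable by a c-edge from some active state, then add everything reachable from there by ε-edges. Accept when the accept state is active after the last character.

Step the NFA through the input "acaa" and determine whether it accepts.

Answer: ACCEPT

Derivation:
start: ε-closure({0}) = {0,1,2,3,4,6,7,8}
'a' @ 1: {1,2,3,4,5,6,7,8}  [accepting]
'c' @ 2: {9,10}
'a' @ 3: {1,2,3,4,6,7,8,11}  [accepting]
'a' @ 4: {1,2,3,4,5,6,7,8}  [accepting]
final: {1,2,3,4,5,6,7,8}; accept 1 in set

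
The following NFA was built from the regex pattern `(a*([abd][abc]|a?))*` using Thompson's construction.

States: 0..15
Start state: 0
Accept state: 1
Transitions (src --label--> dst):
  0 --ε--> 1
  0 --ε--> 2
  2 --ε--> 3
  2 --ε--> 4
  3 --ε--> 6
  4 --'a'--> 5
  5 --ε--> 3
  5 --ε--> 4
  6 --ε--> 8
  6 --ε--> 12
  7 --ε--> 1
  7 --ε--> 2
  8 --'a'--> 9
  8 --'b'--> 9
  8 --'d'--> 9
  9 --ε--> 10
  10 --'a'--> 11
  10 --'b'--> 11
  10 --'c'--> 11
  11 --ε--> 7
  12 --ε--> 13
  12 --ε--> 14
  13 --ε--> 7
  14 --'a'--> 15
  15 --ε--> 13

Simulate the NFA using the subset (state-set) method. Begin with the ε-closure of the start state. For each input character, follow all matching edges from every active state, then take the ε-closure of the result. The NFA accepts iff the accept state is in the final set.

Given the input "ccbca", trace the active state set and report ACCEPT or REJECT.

Answer: REJECT

Trace:
start: ε-closure({0}) = {0,1,2,3,4,6,7,8,12,13,14}
'c' @ 1: {}  — no active states
rest 'cbca' ignored (set empty)
after full input: {}  (accept=1 not in)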